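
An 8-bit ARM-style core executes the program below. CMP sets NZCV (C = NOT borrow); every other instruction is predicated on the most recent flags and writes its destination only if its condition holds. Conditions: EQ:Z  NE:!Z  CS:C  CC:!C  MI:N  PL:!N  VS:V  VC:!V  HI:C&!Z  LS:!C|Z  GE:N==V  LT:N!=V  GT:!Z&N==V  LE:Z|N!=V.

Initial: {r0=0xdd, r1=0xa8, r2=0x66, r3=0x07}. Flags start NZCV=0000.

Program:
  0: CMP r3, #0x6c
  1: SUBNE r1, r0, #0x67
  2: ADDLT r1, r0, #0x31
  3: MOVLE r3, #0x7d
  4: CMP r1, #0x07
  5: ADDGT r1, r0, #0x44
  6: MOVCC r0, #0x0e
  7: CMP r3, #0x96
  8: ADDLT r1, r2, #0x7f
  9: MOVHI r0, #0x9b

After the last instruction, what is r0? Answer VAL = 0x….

VAL = 0xdd

[0] flags=1000 → (cmp)
[1] flags=1000 NE?T → r1=0x76
[2] flags=1000 LT?T → r1=0x0e
[3] flags=1000 LE?T → r3=0x7d
[4] flags=0010 → (cmp)
[5] flags=0010 GT?T → r1=0x21
[6] flags=0010 CC?F → skip
[7] flags=1001 → (cmp)
[8] flags=1001 LT?F → skip
[9] flags=1001 HI?F → skip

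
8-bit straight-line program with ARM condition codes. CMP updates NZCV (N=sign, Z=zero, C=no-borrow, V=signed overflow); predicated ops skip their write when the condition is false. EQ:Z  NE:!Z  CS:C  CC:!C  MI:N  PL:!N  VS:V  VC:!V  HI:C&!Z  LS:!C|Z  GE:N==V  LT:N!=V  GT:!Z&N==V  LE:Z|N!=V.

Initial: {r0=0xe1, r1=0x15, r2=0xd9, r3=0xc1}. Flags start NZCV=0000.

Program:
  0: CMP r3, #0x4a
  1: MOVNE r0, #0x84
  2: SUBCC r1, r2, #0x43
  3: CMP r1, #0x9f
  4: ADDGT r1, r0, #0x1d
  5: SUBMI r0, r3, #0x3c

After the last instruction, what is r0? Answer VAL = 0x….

VAL = 0x84

0: ✓ CMP  NZCV=0011
1: ✓ MOVNE  r0←0x84
2: · SUBCC
3: ✓ CMP  NZCV=0000
4: ✓ ADDGT  r1←0xa1
5: · SUBMI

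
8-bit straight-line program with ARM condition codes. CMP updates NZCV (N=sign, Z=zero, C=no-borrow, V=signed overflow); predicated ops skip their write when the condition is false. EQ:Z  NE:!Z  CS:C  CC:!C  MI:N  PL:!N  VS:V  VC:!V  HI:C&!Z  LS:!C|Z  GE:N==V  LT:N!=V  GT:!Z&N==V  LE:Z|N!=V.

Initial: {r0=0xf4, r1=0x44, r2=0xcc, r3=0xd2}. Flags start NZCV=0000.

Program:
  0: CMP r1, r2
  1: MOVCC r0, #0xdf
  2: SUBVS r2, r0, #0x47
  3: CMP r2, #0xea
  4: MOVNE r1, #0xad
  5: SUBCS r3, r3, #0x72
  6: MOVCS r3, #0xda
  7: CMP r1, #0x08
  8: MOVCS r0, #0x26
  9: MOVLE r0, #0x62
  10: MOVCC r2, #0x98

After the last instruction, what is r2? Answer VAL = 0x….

[0] flags=0000 → (cmp)
[1] flags=0000 CC?T → r0=0xdf
[2] flags=0000 VS?F → skip
[3] flags=1000 → (cmp)
[4] flags=1000 NE?T → r1=0xad
[5] flags=1000 CS?F → skip
[6] flags=1000 CS?F → skip
[7] flags=1010 → (cmp)
[8] flags=1010 CS?T → r0=0x26
[9] flags=1010 LE?T → r0=0x62
[10] flags=1010 CC?F → skip

VAL = 0xcc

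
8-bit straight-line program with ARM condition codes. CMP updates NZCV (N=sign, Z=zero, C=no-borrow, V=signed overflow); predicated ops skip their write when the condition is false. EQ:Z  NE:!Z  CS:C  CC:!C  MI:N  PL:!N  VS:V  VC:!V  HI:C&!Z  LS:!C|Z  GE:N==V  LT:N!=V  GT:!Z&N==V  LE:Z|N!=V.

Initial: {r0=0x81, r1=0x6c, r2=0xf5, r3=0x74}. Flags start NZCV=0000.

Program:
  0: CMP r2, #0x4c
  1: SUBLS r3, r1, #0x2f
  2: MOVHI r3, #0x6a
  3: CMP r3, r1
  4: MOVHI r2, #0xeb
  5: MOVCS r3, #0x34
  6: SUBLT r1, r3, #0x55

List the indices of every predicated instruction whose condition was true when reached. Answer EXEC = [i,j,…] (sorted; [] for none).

0: ✓ CMP  NZCV=1010
1: · SUBLS
2: ✓ MOVHI  r3←0x6a
3: ✓ CMP  NZCV=1000
4: · MOVHI
5: · MOVCS
6: ✓ SUBLT  r1←0x15

EXEC = [2,6]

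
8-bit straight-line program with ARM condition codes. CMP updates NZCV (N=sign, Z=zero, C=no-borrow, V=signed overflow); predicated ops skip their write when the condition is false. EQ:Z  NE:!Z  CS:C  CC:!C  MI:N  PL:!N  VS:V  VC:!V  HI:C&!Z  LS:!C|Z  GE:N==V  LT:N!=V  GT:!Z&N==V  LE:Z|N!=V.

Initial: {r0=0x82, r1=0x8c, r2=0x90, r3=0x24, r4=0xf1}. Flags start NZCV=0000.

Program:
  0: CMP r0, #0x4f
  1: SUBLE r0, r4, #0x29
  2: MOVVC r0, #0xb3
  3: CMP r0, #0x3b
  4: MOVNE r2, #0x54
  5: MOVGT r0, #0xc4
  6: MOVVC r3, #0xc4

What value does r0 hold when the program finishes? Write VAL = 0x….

[0] flags=0011 → (cmp)
[1] flags=0011 LE?T → r0=0xc8
[2] flags=0011 VC?F → skip
[3] flags=1010 → (cmp)
[4] flags=1010 NE?T → r2=0x54
[5] flags=1010 GT?F → skip
[6] flags=1010 VC?T → r3=0xc4

VAL = 0xc8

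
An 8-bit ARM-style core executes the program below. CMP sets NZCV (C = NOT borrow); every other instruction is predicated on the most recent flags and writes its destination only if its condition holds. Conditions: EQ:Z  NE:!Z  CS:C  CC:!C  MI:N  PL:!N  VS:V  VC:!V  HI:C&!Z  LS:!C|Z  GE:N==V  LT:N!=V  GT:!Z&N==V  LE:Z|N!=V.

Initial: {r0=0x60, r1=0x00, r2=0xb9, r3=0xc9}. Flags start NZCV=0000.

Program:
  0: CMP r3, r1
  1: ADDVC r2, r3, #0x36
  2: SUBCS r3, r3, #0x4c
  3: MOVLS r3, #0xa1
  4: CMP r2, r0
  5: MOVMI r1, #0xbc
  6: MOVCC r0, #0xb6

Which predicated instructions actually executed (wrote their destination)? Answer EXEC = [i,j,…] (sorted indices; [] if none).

EXEC = [1,2,5]

[0] flags=1010 → (cmp)
[1] flags=1010 VC?T → r2=0xff
[2] flags=1010 CS?T → r3=0x7d
[3] flags=1010 LS?F → skip
[4] flags=1010 → (cmp)
[5] flags=1010 MI?T → r1=0xbc
[6] flags=1010 CC?F → skip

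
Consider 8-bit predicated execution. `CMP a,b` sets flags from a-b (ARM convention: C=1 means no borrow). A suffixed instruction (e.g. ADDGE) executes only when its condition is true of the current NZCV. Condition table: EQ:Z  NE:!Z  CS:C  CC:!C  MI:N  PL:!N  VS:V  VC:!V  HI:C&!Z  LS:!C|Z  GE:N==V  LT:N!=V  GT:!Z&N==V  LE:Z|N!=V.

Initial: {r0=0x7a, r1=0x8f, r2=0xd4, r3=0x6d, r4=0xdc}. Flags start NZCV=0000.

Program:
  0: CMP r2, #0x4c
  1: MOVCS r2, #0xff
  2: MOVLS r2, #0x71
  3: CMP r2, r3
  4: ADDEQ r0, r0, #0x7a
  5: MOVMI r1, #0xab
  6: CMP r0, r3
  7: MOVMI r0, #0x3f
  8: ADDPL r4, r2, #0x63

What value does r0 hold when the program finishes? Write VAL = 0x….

VAL = 0x7a

0: ✓ CMP  NZCV=1010
1: ✓ MOVCS  r2←0xff
2: · MOVLS
3: ✓ CMP  NZCV=1010
4: · ADDEQ
5: ✓ MOVMI  r1←0xab
6: ✓ CMP  NZCV=0010
7: · MOVMI
8: ✓ ADDPL  r4←0x62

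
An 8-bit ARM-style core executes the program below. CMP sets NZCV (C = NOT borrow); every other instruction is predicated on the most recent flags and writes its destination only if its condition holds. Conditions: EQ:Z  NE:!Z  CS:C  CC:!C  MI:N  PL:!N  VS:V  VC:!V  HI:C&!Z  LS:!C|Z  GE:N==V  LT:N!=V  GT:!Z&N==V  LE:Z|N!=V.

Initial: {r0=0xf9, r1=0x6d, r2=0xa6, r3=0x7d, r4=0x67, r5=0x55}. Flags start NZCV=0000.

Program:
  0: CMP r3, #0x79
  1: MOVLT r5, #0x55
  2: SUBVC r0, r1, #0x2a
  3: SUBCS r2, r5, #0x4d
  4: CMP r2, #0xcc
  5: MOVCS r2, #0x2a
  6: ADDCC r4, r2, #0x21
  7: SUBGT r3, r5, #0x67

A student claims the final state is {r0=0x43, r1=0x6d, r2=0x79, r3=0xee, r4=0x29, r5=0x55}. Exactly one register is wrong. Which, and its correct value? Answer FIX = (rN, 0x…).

FIX = (r2, 0x08)

[0] flags=0010 → (cmp)
[1] flags=0010 LT?F → skip
[2] flags=0010 VC?T → r0=0x43
[3] flags=0010 CS?T → r2=0x08
[4] flags=0000 → (cmp)
[5] flags=0000 CS?F → skip
[6] flags=0000 CC?T → r4=0x29
[7] flags=0000 GT?T → r3=0xee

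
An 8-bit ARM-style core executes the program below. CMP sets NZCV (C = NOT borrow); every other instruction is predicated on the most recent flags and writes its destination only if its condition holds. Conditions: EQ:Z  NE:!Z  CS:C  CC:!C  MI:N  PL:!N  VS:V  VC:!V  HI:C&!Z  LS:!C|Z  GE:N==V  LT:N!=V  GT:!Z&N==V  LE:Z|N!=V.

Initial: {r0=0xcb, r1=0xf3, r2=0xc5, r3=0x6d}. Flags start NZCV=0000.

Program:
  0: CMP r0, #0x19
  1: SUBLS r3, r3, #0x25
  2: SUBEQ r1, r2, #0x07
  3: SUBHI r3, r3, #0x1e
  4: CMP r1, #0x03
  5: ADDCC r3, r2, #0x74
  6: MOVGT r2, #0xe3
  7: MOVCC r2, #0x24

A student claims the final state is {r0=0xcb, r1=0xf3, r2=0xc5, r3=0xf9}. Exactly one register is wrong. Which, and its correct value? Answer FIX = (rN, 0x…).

FIX = (r3, 0x4f)

[0] flags=1010 → (cmp)
[1] flags=1010 LS?F → skip
[2] flags=1010 EQ?F → skip
[3] flags=1010 HI?T → r3=0x4f
[4] flags=1010 → (cmp)
[5] flags=1010 CC?F → skip
[6] flags=1010 GT?F → skip
[7] flags=1010 CC?F → skip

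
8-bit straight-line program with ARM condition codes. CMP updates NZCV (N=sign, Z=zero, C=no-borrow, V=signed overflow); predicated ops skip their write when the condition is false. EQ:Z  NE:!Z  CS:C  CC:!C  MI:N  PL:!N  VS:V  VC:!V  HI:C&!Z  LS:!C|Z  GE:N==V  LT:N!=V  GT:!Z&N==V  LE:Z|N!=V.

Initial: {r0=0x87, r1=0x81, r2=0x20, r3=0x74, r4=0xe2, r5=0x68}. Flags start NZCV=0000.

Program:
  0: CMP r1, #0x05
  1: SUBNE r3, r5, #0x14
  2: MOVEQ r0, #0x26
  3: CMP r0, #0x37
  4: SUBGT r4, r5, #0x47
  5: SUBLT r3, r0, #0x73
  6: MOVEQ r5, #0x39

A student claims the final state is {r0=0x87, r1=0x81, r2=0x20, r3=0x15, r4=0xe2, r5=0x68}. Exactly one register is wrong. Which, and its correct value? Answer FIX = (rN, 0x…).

FIX = (r3, 0x14)

0: ✓ CMP  NZCV=0011
1: ✓ SUBNE  r3←0x54
2: · MOVEQ
3: ✓ CMP  NZCV=0011
4: · SUBGT
5: ✓ SUBLT  r3←0x14
6: · MOVEQ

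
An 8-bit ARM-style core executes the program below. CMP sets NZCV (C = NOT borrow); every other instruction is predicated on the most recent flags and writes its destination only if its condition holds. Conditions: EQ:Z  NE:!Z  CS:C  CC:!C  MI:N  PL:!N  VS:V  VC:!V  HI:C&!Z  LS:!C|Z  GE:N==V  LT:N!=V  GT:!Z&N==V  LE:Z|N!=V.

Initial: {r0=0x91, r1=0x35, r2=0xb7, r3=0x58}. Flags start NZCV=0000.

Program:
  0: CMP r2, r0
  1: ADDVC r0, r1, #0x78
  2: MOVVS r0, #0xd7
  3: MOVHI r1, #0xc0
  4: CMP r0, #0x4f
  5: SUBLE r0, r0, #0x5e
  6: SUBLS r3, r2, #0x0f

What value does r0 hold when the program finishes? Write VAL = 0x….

VAL = 0x4f

0: ✓ CMP  NZCV=0010
1: ✓ ADDVC  r0←0xad
2: · MOVVS
3: ✓ MOVHI  r1←0xc0
4: ✓ CMP  NZCV=0011
5: ✓ SUBLE  r0←0x4f
6: · SUBLS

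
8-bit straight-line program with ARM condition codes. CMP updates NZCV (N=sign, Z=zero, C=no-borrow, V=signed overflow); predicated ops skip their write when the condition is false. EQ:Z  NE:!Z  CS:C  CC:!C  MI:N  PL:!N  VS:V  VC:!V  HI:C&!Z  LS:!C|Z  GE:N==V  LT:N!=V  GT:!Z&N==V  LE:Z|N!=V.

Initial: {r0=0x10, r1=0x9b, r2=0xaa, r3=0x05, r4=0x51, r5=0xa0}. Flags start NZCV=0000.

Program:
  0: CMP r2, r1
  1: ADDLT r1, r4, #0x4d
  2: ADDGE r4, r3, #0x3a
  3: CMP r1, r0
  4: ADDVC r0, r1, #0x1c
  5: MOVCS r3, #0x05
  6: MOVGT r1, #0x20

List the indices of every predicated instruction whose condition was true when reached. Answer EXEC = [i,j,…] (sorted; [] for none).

EXEC = [2,4,5]

[0] flags=0010 → (cmp)
[1] flags=0010 LT?F → skip
[2] flags=0010 GE?T → r4=0x3f
[3] flags=1010 → (cmp)
[4] flags=1010 VC?T → r0=0xb7
[5] flags=1010 CS?T → r3=0x05
[6] flags=1010 GT?F → skip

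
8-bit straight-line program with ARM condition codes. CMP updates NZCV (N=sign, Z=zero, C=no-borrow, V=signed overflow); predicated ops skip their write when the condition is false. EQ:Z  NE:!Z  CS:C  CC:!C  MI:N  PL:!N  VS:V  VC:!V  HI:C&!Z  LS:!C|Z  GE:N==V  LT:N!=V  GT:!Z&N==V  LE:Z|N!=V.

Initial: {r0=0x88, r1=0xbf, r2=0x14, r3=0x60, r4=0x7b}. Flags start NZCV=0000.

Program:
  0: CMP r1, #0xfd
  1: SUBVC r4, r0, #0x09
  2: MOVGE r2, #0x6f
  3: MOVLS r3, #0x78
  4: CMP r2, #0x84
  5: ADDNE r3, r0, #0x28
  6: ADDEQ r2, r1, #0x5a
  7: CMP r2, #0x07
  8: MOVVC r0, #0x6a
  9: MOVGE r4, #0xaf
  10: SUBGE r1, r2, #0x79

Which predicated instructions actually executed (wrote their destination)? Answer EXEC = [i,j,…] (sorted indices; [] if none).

EXEC = [1,3,5,8,9,10]

[0] flags=1000 → (cmp)
[1] flags=1000 VC?T → r4=0x7f
[2] flags=1000 GE?F → skip
[3] flags=1000 LS?T → r3=0x78
[4] flags=1001 → (cmp)
[5] flags=1001 NE?T → r3=0xb0
[6] flags=1001 EQ?F → skip
[7] flags=0010 → (cmp)
[8] flags=0010 VC?T → r0=0x6a
[9] flags=0010 GE?T → r4=0xaf
[10] flags=0010 GE?T → r1=0x9b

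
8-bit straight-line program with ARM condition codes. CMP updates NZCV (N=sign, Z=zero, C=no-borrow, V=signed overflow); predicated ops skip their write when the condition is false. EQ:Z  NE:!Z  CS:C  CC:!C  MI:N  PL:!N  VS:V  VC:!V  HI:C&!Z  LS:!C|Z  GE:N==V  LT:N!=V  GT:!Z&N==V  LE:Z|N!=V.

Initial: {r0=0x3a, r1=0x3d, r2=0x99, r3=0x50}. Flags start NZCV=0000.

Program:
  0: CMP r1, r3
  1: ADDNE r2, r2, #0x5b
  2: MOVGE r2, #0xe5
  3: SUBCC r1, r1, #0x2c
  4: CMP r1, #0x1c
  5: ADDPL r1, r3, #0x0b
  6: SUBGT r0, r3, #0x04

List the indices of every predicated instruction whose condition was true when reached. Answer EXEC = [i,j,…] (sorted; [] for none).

EXEC = [1,3]

0: ✓ CMP  NZCV=1000
1: ✓ ADDNE  r2←0xf4
2: · MOVGE
3: ✓ SUBCC  r1←0x11
4: ✓ CMP  NZCV=1000
5: · ADDPL
6: · SUBGT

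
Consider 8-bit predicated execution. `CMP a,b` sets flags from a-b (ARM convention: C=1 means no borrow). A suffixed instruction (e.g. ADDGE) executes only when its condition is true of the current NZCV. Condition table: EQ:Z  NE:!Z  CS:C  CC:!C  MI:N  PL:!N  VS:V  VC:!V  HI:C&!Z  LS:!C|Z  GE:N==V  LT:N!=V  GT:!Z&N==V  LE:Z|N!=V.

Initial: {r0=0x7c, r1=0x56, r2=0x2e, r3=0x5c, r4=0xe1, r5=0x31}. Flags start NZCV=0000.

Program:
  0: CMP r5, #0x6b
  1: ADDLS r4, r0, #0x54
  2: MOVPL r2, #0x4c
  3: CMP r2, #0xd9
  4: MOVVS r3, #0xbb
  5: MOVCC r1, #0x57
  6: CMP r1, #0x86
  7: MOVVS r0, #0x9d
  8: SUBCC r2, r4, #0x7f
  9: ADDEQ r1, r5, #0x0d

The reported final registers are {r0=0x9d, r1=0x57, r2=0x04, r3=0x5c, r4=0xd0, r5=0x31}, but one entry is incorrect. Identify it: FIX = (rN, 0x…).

[0] flags=1000 → (cmp)
[1] flags=1000 LS?T → r4=0xd0
[2] flags=1000 PL?F → skip
[3] flags=0000 → (cmp)
[4] flags=0000 VS?F → skip
[5] flags=0000 CC?T → r1=0x57
[6] flags=1001 → (cmp)
[7] flags=1001 VS?T → r0=0x9d
[8] flags=1001 CC?T → r2=0x51
[9] flags=1001 EQ?F → skip

FIX = (r2, 0x51)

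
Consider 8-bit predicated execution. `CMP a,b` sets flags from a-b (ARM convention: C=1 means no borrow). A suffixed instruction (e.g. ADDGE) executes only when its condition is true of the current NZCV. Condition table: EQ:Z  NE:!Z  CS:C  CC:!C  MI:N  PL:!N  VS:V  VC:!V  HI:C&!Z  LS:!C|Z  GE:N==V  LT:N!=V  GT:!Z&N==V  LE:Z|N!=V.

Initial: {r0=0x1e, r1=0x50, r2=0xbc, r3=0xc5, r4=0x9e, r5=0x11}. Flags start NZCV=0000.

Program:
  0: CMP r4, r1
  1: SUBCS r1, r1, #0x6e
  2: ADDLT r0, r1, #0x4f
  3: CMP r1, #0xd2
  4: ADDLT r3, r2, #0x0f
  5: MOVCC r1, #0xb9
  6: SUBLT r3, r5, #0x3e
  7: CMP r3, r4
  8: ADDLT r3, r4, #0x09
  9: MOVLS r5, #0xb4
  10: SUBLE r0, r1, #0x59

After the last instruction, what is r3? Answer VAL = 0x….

[0] flags=0011 → (cmp)
[1] flags=0011 CS?T → r1=0xe2
[2] flags=0011 LT?T → r0=0x31
[3] flags=0010 → (cmp)
[4] flags=0010 LT?F → skip
[5] flags=0010 CC?F → skip
[6] flags=0010 LT?F → skip
[7] flags=0010 → (cmp)
[8] flags=0010 LT?F → skip
[9] flags=0010 LS?F → skip
[10] flags=0010 LE?F → skip

VAL = 0xc5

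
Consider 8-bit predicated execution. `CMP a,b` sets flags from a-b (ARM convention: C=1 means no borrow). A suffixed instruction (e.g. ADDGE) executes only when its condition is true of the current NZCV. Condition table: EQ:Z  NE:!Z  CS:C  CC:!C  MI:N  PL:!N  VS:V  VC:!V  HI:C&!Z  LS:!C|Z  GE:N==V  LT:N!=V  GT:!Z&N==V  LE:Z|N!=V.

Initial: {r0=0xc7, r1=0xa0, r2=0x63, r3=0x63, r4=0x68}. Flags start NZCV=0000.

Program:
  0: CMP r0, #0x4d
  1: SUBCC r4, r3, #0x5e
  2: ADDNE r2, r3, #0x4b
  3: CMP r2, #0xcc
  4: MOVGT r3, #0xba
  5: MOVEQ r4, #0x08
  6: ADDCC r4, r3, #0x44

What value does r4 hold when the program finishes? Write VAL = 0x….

VAL = 0xa7

0: ✓ CMP  NZCV=0011
1: · SUBCC
2: ✓ ADDNE  r2←0xae
3: ✓ CMP  NZCV=1000
4: · MOVGT
5: · MOVEQ
6: ✓ ADDCC  r4←0xa7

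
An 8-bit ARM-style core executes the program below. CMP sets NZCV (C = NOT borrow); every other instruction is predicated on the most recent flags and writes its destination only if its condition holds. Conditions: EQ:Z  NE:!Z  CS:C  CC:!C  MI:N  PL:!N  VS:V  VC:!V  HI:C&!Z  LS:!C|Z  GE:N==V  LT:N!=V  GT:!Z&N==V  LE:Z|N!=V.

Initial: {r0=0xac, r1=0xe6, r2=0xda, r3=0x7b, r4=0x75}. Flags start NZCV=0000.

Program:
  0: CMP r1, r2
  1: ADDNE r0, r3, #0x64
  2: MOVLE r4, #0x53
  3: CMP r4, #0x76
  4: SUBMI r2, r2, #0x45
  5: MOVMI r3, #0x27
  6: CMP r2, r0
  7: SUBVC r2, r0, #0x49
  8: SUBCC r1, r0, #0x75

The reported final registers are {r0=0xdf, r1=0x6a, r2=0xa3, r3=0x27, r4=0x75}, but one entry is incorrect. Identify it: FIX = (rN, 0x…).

[0] flags=0010 → (cmp)
[1] flags=0010 NE?T → r0=0xdf
[2] flags=0010 LE?F → skip
[3] flags=1000 → (cmp)
[4] flags=1000 MI?T → r2=0x95
[5] flags=1000 MI?T → r3=0x27
[6] flags=1000 → (cmp)
[7] flags=1000 VC?T → r2=0x96
[8] flags=1000 CC?T → r1=0x6a

FIX = (r2, 0x96)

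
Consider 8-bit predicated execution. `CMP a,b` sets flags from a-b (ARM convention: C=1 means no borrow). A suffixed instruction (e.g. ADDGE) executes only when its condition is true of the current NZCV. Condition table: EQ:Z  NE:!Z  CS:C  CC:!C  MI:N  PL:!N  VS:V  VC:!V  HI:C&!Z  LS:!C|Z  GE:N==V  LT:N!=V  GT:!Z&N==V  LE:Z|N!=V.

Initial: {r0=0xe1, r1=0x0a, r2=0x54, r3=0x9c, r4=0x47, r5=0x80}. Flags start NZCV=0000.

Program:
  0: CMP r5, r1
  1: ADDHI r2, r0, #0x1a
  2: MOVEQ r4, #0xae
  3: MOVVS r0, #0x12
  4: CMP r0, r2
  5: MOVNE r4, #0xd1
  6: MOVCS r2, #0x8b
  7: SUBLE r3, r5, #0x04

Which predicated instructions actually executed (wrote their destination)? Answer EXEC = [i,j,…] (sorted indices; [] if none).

EXEC = [1,3,5]

0: ✓ CMP  NZCV=0011
1: ✓ ADDHI  r2←0xfb
2: · MOVEQ
3: ✓ MOVVS  r0←0x12
4: ✓ CMP  NZCV=0000
5: ✓ MOVNE  r4←0xd1
6: · MOVCS
7: · SUBLE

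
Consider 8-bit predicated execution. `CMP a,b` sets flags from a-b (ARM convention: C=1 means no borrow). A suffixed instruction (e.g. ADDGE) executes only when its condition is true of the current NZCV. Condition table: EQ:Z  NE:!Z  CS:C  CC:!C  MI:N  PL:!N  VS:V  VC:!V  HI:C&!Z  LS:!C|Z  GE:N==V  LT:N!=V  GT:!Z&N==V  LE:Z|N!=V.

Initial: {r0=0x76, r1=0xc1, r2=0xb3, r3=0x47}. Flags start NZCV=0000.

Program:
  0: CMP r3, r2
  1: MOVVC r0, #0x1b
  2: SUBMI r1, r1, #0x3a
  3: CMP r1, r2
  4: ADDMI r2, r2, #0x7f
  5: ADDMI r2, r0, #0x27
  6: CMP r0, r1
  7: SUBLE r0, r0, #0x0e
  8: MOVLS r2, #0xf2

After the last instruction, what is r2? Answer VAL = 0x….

[0] flags=1001 → (cmp)
[1] flags=1001 VC?F → skip
[2] flags=1001 MI?T → r1=0x87
[3] flags=1000 → (cmp)
[4] flags=1000 MI?T → r2=0x32
[5] flags=1000 MI?T → r2=0x9d
[6] flags=1001 → (cmp)
[7] flags=1001 LE?F → skip
[8] flags=1001 LS?T → r2=0xf2

VAL = 0xf2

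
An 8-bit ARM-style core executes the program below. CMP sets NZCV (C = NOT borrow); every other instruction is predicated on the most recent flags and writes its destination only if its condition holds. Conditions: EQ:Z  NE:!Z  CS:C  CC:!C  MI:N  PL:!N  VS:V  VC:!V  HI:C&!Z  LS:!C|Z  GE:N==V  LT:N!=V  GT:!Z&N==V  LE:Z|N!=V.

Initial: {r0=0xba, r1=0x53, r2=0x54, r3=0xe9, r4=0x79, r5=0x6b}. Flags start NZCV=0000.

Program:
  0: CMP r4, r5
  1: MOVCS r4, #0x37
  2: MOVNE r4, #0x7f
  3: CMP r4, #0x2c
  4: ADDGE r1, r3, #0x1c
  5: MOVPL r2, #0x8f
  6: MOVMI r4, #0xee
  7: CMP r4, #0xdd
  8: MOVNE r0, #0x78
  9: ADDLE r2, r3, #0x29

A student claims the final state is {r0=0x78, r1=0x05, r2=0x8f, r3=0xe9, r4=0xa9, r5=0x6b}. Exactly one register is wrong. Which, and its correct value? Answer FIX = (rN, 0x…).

FIX = (r4, 0x7f)

[0] flags=0010 → (cmp)
[1] flags=0010 CS?T → r4=0x37
[2] flags=0010 NE?T → r4=0x7f
[3] flags=0010 → (cmp)
[4] flags=0010 GE?T → r1=0x05
[5] flags=0010 PL?T → r2=0x8f
[6] flags=0010 MI?F → skip
[7] flags=1001 → (cmp)
[8] flags=1001 NE?T → r0=0x78
[9] flags=1001 LE?F → skip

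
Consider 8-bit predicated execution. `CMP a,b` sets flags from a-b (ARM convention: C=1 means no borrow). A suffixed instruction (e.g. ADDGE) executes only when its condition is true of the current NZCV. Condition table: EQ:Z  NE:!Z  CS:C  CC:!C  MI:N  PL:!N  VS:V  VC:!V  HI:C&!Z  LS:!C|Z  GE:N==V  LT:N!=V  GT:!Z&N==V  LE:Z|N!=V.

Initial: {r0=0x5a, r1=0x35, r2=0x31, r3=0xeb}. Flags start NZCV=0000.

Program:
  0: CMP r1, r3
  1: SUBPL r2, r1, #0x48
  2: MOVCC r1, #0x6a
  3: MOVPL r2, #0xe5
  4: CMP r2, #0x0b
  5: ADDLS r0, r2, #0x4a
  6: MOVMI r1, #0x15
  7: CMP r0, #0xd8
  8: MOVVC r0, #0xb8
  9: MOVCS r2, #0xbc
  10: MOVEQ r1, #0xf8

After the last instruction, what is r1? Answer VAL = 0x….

VAL = 0x15

0: ✓ CMP  NZCV=0000
1: ✓ SUBPL  r2←0xed
2: ✓ MOVCC  r1←0x6a
3: ✓ MOVPL  r2←0xe5
4: ✓ CMP  NZCV=1010
5: · ADDLS
6: ✓ MOVMI  r1←0x15
7: ✓ CMP  NZCV=1001
8: · MOVVC
9: · MOVCS
10: · MOVEQ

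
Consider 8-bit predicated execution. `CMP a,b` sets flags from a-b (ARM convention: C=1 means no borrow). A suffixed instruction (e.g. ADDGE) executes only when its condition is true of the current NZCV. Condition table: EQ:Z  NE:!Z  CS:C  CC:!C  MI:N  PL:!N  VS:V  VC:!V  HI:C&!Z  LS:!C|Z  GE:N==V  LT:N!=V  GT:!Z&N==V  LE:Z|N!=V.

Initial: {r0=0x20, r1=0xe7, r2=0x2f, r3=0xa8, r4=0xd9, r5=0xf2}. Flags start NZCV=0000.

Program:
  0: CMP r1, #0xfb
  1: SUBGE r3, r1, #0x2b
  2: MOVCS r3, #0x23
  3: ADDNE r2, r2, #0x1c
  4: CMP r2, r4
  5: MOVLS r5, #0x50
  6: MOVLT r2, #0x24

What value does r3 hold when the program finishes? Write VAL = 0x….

0: ✓ CMP  NZCV=1000
1: · SUBGE
2: · MOVCS
3: ✓ ADDNE  r2←0x4b
4: ✓ CMP  NZCV=0000
5: ✓ MOVLS  r5←0x50
6: · MOVLT

VAL = 0xa8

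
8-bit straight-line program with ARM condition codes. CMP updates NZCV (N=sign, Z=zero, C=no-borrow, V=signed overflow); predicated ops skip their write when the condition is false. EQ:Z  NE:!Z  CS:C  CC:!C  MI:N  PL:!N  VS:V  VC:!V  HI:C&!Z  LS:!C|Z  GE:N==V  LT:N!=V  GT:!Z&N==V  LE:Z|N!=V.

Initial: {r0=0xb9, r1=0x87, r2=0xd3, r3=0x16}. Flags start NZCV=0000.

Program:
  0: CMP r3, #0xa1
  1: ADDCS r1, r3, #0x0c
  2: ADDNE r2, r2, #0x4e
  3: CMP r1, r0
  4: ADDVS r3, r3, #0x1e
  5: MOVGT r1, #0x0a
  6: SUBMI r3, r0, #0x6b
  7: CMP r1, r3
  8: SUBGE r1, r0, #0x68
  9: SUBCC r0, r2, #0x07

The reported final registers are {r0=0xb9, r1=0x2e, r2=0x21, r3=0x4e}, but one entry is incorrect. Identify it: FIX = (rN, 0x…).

FIX = (r1, 0x87)

[0] flags=0000 → (cmp)
[1] flags=0000 CS?F → skip
[2] flags=0000 NE?T → r2=0x21
[3] flags=1000 → (cmp)
[4] flags=1000 VS?F → skip
[5] flags=1000 GT?F → skip
[6] flags=1000 MI?T → r3=0x4e
[7] flags=0011 → (cmp)
[8] flags=0011 GE?F → skip
[9] flags=0011 CC?F → skip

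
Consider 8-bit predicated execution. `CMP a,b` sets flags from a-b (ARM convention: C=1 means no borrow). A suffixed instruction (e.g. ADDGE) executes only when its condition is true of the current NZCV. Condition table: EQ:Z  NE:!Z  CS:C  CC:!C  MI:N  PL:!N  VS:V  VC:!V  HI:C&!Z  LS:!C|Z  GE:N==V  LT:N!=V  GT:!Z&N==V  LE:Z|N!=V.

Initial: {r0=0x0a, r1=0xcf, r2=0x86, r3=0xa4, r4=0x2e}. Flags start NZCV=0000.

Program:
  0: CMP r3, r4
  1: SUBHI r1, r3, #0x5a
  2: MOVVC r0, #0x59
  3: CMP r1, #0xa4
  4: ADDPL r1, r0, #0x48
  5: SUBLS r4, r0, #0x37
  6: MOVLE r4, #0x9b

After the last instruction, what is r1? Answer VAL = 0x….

VAL = 0x4a

[0] flags=0011 → (cmp)
[1] flags=0011 HI?T → r1=0x4a
[2] flags=0011 VC?F → skip
[3] flags=1001 → (cmp)
[4] flags=1001 PL?F → skip
[5] flags=1001 LS?T → r4=0xd3
[6] flags=1001 LE?F → skip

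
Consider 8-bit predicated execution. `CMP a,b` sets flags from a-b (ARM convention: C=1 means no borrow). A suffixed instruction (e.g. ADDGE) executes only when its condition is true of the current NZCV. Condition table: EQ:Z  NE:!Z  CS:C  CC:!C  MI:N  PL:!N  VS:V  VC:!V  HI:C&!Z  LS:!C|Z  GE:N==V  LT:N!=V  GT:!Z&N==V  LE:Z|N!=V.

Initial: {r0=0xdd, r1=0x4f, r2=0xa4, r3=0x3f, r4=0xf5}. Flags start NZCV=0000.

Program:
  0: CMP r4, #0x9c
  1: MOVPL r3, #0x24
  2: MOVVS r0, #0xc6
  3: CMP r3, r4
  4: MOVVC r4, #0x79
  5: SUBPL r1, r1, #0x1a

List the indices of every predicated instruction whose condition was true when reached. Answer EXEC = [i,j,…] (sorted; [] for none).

EXEC = [1,4,5]

[0] flags=0010 → (cmp)
[1] flags=0010 PL?T → r3=0x24
[2] flags=0010 VS?F → skip
[3] flags=0000 → (cmp)
[4] flags=0000 VC?T → r4=0x79
[5] flags=0000 PL?T → r1=0x35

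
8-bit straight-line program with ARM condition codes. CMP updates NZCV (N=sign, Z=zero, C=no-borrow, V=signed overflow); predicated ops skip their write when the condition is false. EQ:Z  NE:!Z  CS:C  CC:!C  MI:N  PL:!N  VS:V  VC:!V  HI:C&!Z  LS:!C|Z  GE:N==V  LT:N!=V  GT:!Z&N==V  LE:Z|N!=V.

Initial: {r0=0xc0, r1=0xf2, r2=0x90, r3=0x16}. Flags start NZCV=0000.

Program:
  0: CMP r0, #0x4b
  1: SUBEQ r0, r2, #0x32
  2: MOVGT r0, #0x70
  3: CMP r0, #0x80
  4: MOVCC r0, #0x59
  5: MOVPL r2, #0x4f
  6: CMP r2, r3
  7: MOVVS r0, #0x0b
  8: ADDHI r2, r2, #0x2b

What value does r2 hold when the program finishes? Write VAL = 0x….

VAL = 0x7a

[0] flags=0011 → (cmp)
[1] flags=0011 EQ?F → skip
[2] flags=0011 GT?F → skip
[3] flags=0010 → (cmp)
[4] flags=0010 CC?F → skip
[5] flags=0010 PL?T → r2=0x4f
[6] flags=0010 → (cmp)
[7] flags=0010 VS?F → skip
[8] flags=0010 HI?T → r2=0x7a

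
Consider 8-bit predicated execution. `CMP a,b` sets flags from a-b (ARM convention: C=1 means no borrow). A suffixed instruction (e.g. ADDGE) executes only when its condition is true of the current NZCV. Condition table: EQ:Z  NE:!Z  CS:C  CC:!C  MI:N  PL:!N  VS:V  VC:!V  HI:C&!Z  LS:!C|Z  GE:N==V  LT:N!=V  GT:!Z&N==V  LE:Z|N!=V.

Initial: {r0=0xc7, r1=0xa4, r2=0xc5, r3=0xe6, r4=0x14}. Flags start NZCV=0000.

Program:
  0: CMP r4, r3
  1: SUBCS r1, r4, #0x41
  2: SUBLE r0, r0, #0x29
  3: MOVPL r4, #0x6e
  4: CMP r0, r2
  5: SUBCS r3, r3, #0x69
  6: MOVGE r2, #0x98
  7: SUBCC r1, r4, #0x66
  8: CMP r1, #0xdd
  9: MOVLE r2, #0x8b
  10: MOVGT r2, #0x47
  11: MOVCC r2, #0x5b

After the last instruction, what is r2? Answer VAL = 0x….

VAL = 0x5b

0: ✓ CMP  NZCV=0000
1: · SUBCS
2: · SUBLE
3: ✓ MOVPL  r4←0x6e
4: ✓ CMP  NZCV=0010
5: ✓ SUBCS  r3←0x7d
6: ✓ MOVGE  r2←0x98
7: · SUBCC
8: ✓ CMP  NZCV=1000
9: ✓ MOVLE  r2←0x8b
10: · MOVGT
11: ✓ MOVCC  r2←0x5b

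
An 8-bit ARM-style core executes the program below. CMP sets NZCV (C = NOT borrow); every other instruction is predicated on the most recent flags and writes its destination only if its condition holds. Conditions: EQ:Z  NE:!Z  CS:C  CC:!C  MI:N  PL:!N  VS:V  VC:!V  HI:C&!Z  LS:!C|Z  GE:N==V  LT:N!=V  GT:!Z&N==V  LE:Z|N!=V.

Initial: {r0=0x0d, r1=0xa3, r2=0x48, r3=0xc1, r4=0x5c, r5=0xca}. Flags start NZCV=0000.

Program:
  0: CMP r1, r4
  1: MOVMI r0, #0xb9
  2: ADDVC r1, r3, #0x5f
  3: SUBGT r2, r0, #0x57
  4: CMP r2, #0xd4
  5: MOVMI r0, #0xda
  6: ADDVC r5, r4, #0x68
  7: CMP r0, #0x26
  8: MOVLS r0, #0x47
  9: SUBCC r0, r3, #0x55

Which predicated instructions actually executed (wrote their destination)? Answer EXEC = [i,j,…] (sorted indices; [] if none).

EXEC = [6,8,9]

0: ✓ CMP  NZCV=0011
1: · MOVMI
2: · ADDVC
3: · SUBGT
4: ✓ CMP  NZCV=0000
5: · MOVMI
6: ✓ ADDVC  r5←0xc4
7: ✓ CMP  NZCV=1000
8: ✓ MOVLS  r0←0x47
9: ✓ SUBCC  r0←0x6c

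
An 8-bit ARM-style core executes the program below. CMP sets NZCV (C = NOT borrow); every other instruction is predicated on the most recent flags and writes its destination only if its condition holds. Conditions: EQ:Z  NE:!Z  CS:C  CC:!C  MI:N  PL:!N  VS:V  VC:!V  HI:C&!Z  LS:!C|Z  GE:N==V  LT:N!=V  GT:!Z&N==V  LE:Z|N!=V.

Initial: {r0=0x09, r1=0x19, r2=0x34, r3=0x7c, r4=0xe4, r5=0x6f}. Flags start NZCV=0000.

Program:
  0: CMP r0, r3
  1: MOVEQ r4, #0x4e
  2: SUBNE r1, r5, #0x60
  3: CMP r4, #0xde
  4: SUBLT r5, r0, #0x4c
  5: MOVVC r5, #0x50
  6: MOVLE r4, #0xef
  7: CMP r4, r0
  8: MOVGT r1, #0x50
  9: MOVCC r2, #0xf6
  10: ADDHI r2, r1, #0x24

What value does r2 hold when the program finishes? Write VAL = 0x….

VAL = 0x33

[0] flags=1000 → (cmp)
[1] flags=1000 EQ?F → skip
[2] flags=1000 NE?T → r1=0x0f
[3] flags=0010 → (cmp)
[4] flags=0010 LT?F → skip
[5] flags=0010 VC?T → r5=0x50
[6] flags=0010 LE?F → skip
[7] flags=1010 → (cmp)
[8] flags=1010 GT?F → skip
[9] flags=1010 CC?F → skip
[10] flags=1010 HI?T → r2=0x33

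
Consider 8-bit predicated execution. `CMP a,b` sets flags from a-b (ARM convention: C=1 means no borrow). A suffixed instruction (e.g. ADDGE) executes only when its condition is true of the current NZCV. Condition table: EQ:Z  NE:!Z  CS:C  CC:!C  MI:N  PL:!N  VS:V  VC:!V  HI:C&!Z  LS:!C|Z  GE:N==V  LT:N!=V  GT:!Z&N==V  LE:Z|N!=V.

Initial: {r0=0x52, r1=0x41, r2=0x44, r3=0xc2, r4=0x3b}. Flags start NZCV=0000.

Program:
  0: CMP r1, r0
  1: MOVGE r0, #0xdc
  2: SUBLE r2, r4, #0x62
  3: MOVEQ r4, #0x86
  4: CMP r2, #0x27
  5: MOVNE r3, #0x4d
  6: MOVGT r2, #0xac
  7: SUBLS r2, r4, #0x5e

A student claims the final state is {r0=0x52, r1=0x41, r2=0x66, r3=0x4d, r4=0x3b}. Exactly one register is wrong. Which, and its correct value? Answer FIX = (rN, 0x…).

FIX = (r2, 0xd9)

0: ✓ CMP  NZCV=1000
1: · MOVGE
2: ✓ SUBLE  r2←0xd9
3: · MOVEQ
4: ✓ CMP  NZCV=1010
5: ✓ MOVNE  r3←0x4d
6: · MOVGT
7: · SUBLS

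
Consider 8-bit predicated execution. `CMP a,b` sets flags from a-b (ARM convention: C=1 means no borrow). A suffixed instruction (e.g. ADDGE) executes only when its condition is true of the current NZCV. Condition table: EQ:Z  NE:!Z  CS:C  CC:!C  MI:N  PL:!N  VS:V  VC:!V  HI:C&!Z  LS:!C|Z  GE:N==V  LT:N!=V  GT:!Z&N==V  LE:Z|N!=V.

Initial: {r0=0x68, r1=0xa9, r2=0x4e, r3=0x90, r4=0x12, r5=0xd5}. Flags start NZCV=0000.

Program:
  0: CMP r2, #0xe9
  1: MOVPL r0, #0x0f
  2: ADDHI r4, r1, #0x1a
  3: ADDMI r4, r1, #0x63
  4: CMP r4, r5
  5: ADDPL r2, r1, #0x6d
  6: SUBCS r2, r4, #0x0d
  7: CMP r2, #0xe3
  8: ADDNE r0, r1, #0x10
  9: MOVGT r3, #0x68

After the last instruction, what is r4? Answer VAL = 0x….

[0] flags=0000 → (cmp)
[1] flags=0000 PL?T → r0=0x0f
[2] flags=0000 HI?F → skip
[3] flags=0000 MI?F → skip
[4] flags=0000 → (cmp)
[5] flags=0000 PL?T → r2=0x16
[6] flags=0000 CS?F → skip
[7] flags=0000 → (cmp)
[8] flags=0000 NE?T → r0=0xb9
[9] flags=0000 GT?T → r3=0x68

VAL = 0x12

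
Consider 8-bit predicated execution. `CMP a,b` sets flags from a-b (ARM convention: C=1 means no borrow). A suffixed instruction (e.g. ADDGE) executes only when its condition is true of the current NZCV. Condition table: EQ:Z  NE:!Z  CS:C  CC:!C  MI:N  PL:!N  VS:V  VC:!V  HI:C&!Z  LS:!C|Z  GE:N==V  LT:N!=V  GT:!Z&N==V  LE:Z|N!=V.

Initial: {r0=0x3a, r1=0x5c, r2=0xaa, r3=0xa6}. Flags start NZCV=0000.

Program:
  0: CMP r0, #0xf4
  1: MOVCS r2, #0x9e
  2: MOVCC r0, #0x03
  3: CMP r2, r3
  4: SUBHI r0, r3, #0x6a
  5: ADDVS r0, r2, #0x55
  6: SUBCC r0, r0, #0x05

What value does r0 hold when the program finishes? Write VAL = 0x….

VAL = 0x3c

[0] flags=0000 → (cmp)
[1] flags=0000 CS?F → skip
[2] flags=0000 CC?T → r0=0x03
[3] flags=0010 → (cmp)
[4] flags=0010 HI?T → r0=0x3c
[5] flags=0010 VS?F → skip
[6] flags=0010 CC?F → skip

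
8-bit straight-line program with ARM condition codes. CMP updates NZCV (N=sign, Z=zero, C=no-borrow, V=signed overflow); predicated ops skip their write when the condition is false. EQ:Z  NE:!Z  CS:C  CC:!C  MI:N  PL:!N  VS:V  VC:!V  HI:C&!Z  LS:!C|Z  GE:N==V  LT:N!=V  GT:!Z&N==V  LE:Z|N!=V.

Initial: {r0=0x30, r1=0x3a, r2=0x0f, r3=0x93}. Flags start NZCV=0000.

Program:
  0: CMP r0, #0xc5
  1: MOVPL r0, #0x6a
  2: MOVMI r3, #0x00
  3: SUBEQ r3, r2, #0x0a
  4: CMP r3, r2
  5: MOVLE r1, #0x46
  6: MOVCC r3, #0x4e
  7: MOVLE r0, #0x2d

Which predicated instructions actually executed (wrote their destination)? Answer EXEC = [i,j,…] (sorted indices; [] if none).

0: ✓ CMP  NZCV=0000
1: ✓ MOVPL  r0←0x6a
2: · MOVMI
3: · SUBEQ
4: ✓ CMP  NZCV=1010
5: ✓ MOVLE  r1←0x46
6: · MOVCC
7: ✓ MOVLE  r0←0x2d

EXEC = [1,5,7]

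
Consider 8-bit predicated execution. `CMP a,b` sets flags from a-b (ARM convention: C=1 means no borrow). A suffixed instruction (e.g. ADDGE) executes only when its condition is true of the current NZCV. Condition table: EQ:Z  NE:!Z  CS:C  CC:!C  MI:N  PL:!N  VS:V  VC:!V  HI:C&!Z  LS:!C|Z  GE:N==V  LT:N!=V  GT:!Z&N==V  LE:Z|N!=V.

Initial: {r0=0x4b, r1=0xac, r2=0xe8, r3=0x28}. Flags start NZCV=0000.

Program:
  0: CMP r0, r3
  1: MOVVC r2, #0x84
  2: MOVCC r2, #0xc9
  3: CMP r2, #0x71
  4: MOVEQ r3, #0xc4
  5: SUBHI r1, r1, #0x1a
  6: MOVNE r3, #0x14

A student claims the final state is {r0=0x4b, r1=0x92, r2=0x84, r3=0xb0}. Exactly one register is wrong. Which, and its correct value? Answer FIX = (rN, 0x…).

FIX = (r3, 0x14)

[0] flags=0010 → (cmp)
[1] flags=0010 VC?T → r2=0x84
[2] flags=0010 CC?F → skip
[3] flags=0011 → (cmp)
[4] flags=0011 EQ?F → skip
[5] flags=0011 HI?T → r1=0x92
[6] flags=0011 NE?T → r3=0x14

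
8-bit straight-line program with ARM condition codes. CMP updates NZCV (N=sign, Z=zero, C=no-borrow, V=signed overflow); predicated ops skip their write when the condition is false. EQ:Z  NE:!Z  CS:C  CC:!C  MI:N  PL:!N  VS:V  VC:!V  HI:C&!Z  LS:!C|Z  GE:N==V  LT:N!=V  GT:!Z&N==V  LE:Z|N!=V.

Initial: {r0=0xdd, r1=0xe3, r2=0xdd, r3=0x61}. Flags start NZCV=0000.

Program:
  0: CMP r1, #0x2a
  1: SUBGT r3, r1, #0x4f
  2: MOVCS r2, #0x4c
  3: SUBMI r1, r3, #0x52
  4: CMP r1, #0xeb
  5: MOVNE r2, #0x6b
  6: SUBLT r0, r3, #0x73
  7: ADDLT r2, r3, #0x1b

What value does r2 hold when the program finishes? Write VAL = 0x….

VAL = 0x6b

[0] flags=1010 → (cmp)
[1] flags=1010 GT?F → skip
[2] flags=1010 CS?T → r2=0x4c
[3] flags=1010 MI?T → r1=0x0f
[4] flags=0000 → (cmp)
[5] flags=0000 NE?T → r2=0x6b
[6] flags=0000 LT?F → skip
[7] flags=0000 LT?F → skip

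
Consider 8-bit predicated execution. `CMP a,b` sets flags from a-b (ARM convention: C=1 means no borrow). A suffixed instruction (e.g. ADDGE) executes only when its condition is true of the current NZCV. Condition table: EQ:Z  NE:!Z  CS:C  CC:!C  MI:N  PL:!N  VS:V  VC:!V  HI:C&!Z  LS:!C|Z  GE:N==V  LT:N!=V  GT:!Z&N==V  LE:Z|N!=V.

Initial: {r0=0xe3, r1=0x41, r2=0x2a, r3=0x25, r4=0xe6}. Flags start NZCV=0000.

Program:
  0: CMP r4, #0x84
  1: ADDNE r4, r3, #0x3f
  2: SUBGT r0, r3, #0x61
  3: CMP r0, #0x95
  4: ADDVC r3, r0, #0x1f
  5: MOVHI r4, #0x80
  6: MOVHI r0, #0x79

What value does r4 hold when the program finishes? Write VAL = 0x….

0: ✓ CMP  NZCV=0010
1: ✓ ADDNE  r4←0x64
2: ✓ SUBGT  r0←0xc4
3: ✓ CMP  NZCV=0010
4: ✓ ADDVC  r3←0xe3
5: ✓ MOVHI  r4←0x80
6: ✓ MOVHI  r0←0x79

VAL = 0x80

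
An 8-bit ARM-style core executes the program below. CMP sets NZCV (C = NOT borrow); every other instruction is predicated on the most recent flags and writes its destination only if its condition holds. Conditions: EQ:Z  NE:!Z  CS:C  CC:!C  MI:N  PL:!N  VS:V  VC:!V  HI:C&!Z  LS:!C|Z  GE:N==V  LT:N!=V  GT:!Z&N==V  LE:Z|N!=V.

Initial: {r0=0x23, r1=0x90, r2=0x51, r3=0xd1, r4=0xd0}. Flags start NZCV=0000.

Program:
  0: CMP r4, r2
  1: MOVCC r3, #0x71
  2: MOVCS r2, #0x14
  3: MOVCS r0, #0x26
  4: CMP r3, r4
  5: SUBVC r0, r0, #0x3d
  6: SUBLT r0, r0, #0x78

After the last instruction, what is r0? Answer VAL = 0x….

0: ✓ CMP  NZCV=0011
1: · MOVCC
2: ✓ MOVCS  r2←0x14
3: ✓ MOVCS  r0←0x26
4: ✓ CMP  NZCV=0010
5: ✓ SUBVC  r0←0xe9
6: · SUBLT

VAL = 0xe9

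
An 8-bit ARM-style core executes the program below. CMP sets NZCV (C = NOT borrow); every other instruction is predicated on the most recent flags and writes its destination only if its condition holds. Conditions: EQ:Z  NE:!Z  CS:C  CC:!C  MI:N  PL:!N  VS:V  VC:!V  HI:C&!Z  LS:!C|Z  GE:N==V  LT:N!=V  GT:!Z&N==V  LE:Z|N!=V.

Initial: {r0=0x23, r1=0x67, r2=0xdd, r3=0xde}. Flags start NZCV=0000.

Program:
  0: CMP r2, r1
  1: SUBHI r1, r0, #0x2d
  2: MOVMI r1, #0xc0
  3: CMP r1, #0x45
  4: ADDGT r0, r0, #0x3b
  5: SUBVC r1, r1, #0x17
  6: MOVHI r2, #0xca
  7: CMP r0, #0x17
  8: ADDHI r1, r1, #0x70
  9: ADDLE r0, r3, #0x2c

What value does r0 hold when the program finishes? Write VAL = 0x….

0: ✓ CMP  NZCV=0011
1: ✓ SUBHI  r1←0xf6
2: · MOVMI
3: ✓ CMP  NZCV=1010
4: · ADDGT
5: ✓ SUBVC  r1←0xdf
6: ✓ MOVHI  r2←0xca
7: ✓ CMP  NZCV=0010
8: ✓ ADDHI  r1←0x4f
9: · ADDLE

VAL = 0x23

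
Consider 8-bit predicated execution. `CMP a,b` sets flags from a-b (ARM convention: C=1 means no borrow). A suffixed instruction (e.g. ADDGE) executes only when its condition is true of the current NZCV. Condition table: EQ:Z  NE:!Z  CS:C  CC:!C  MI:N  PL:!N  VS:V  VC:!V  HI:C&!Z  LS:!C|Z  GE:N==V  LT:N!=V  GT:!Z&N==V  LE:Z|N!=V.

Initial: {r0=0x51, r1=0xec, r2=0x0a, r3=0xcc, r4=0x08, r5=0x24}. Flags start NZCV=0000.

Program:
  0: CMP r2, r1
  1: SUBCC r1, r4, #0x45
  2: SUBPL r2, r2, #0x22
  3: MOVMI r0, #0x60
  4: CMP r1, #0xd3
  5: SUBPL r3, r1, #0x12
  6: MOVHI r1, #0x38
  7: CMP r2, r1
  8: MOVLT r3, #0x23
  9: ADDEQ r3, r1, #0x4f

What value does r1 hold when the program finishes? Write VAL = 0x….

VAL = 0xc3

[0] flags=0000 → (cmp)
[1] flags=0000 CC?T → r1=0xc3
[2] flags=0000 PL?T → r2=0xe8
[3] flags=0000 MI?F → skip
[4] flags=1000 → (cmp)
[5] flags=1000 PL?F → skip
[6] flags=1000 HI?F → skip
[7] flags=0010 → (cmp)
[8] flags=0010 LT?F → skip
[9] flags=0010 EQ?F → skip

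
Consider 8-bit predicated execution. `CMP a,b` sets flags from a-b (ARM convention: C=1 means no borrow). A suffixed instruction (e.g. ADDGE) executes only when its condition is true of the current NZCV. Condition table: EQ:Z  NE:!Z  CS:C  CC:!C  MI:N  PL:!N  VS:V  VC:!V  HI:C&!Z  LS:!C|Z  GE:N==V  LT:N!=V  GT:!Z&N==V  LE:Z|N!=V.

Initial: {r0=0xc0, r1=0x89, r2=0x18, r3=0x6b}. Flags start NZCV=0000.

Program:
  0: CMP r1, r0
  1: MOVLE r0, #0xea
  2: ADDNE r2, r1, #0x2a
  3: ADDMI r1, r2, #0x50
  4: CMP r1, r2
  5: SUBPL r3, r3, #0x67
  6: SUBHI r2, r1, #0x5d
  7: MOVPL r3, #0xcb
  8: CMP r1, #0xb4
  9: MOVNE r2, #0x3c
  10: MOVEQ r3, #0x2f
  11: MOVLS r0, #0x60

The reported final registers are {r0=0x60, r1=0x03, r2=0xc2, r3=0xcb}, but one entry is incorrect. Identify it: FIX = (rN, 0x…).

FIX = (r2, 0x3c)

[0] flags=1000 → (cmp)
[1] flags=1000 LE?T → r0=0xea
[2] flags=1000 NE?T → r2=0xb3
[3] flags=1000 MI?T → r1=0x03
[4] flags=0000 → (cmp)
[5] flags=0000 PL?T → r3=0x04
[6] flags=0000 HI?F → skip
[7] flags=0000 PL?T → r3=0xcb
[8] flags=0000 → (cmp)
[9] flags=0000 NE?T → r2=0x3c
[10] flags=0000 EQ?F → skip
[11] flags=0000 LS?T → r0=0x60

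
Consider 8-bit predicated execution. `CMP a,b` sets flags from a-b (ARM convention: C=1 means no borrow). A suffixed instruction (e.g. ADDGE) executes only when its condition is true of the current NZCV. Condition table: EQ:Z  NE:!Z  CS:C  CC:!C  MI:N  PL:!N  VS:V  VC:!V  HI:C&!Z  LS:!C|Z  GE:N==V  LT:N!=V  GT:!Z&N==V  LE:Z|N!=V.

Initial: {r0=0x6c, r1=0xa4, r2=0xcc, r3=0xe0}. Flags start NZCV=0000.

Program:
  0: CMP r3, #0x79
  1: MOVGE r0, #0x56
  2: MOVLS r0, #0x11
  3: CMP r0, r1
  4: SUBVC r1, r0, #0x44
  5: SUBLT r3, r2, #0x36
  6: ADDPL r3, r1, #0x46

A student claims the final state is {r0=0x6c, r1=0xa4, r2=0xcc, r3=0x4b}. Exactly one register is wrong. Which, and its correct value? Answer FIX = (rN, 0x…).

FIX = (r3, 0xe0)

[0] flags=0011 → (cmp)
[1] flags=0011 GE?F → skip
[2] flags=0011 LS?F → skip
[3] flags=1001 → (cmp)
[4] flags=1001 VC?F → skip
[5] flags=1001 LT?F → skip
[6] flags=1001 PL?F → skip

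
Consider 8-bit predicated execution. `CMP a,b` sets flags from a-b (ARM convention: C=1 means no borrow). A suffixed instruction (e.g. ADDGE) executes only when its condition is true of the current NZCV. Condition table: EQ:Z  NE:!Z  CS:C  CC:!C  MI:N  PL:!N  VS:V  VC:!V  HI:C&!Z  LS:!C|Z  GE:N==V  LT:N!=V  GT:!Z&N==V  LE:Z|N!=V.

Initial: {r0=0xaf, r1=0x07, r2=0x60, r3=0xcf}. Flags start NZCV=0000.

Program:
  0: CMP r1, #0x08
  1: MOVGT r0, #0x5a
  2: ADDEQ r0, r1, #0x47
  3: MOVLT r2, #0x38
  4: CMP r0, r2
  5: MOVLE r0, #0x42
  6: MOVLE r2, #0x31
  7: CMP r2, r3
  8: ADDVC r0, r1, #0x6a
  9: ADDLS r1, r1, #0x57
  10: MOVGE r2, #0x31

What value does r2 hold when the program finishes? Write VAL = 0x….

VAL = 0x31

[0] flags=1000 → (cmp)
[1] flags=1000 GT?F → skip
[2] flags=1000 EQ?F → skip
[3] flags=1000 LT?T → r2=0x38
[4] flags=0011 → (cmp)
[5] flags=0011 LE?T → r0=0x42
[6] flags=0011 LE?T → r2=0x31
[7] flags=0000 → (cmp)
[8] flags=0000 VC?T → r0=0x71
[9] flags=0000 LS?T → r1=0x5e
[10] flags=0000 GE?T → r2=0x31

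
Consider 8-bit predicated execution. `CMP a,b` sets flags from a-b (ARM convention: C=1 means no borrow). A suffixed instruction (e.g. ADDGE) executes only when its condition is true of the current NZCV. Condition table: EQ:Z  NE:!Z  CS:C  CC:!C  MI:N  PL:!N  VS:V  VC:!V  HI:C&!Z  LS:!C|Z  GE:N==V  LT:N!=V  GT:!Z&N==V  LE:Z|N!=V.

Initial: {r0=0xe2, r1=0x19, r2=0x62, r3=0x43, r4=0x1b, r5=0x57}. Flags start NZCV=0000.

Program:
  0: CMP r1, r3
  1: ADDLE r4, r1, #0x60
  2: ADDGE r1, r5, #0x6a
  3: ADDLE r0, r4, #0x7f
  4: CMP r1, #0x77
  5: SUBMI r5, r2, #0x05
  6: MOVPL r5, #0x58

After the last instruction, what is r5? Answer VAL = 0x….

VAL = 0x5d

[0] flags=1000 → (cmp)
[1] flags=1000 LE?T → r4=0x79
[2] flags=1000 GE?F → skip
[3] flags=1000 LE?T → r0=0xf8
[4] flags=1000 → (cmp)
[5] flags=1000 MI?T → r5=0x5d
[6] flags=1000 PL?F → skip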